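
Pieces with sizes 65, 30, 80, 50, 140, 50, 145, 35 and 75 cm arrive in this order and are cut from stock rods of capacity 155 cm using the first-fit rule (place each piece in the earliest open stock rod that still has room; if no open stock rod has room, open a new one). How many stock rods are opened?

5

  65 → stock rod 1 (new)  [load 65/155]
  30 → stock rod 1  [load 95/155]
  80 → stock rod 2 (new)  [load 80/155]
  50 → stock rod 1  [load 145/155]
  140 → stock rod 3 (new)  [load 140/155]
  50 → stock rod 2  [load 130/155]
  145 → stock rod 4 (new)  [load 145/155]
  35 → stock rod 5 (new)  [load 35/155]
  75 → stock rod 5  [load 110/155]
5 stock rods opened.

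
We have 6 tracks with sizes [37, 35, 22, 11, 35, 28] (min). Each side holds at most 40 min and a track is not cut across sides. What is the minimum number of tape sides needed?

5

Total = 37 + 35 + 35 + 28 + 22 + 11 = 168 min.
Lower bound: ⌈168/40⌉ = 5 tape sides.
A packing using 5 tape sides:
  side 1: 37 = 37
  side 2: 35 = 35
  side 3: 35 = 35
  side 4: 28 + 11 = 39
  side 5: 22 = 22
This matches the lower bound, so 5 is optimal.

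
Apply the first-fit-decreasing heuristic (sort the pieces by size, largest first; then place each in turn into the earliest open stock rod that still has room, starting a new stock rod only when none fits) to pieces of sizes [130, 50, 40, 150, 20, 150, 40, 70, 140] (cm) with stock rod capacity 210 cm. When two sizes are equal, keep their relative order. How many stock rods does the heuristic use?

Sorted descending: 150, 150, 140, 130, 70, 50, 40, 40, 20.
  150 → stock rod 1 (new)  [load 150/210]
  150 → stock rod 2 (new)  [load 150/210]
  140 → stock rod 3 (new)  [load 140/210]
  130 → stock rod 4 (new)  [load 130/210]
  70 → stock rod 3  [load 210/210]
  50 → stock rod 1  [load 200/210]
  40 → stock rod 2  [load 190/210]
  40 → stock rod 4  [load 170/210]
  20 → stock rod 2  [load 210/210]
4 stock rods opened.

4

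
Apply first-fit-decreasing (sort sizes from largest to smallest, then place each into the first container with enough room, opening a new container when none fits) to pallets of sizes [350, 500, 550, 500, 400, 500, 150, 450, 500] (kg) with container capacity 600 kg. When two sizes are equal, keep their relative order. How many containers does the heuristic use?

Sorted descending: 550, 500, 500, 500, 500, 450, 400, 350, 150.
  550 → container 1 (new)  [load 550/600]
  500 → container 2 (new)  [load 500/600]
  500 → container 3 (new)  [load 500/600]
  500 → container 4 (new)  [load 500/600]
  500 → container 5 (new)  [load 500/600]
  450 → container 6 (new)  [load 450/600]
  400 → container 7 (new)  [load 400/600]
  350 → container 8 (new)  [load 350/600]
  150 → container 6  [load 600/600]
8 containers opened.

8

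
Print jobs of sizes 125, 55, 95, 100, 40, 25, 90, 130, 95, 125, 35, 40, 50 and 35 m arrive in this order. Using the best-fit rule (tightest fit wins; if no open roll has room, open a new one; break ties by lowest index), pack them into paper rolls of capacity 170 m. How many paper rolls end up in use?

  125 → roll 1 (new)  [load 125/170]
  55 → roll 2 (new)  [load 55/170]
  95 → roll 2  [load 150/170]
  100 → roll 3 (new)  [load 100/170]
  40 → roll 1  [load 165/170]
  25 → roll 3  [load 125/170]
  90 → roll 4 (new)  [load 90/170]
  130 → roll 5 (new)  [load 130/170]
  95 → roll 6 (new)  [load 95/170]
  125 → roll 7 (new)  [load 125/170]
  35 → roll 5  [load 165/170]
  40 → roll 3  [load 165/170]
  50 → roll 6  [load 145/170]
  35 → roll 7  [load 160/170]
7 paper rolls opened.

7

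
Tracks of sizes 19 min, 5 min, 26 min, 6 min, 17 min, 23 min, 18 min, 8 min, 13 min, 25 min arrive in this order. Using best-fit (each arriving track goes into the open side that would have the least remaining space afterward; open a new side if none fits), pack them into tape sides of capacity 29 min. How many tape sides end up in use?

  19 → side 1 (new)  [load 19/29]
  5 → side 1  [load 24/29]
  26 → side 2 (new)  [load 26/29]
  6 → side 3 (new)  [load 6/29]
  17 → side 3  [load 23/29]
  23 → side 4 (new)  [load 23/29]
  18 → side 5 (new)  [load 18/29]
  8 → side 5  [load 26/29]
  13 → side 6 (new)  [load 13/29]
  25 → side 7 (new)  [load 25/29]
7 tape sides opened.

7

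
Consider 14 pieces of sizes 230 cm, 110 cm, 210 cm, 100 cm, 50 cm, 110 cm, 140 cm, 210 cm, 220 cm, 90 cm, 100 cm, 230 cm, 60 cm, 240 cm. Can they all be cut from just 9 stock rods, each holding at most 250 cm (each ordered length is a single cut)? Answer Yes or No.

No

Total = 2100 cm; ⌈2100/250⌉ = 9.
The bound of 9 does not rule out 9, but exhaustive search shows no assignment into 9 stock rods of capacity 250 cm exists — the minimum is 10.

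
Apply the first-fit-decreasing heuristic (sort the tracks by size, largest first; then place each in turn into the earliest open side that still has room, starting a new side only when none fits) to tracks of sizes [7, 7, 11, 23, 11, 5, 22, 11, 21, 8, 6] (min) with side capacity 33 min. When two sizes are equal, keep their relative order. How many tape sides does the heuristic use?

Sorted descending: 23, 22, 21, 11, 11, 11, 8, 7, 7, 6, 5.
  23 → side 1 (new)  [load 23/33]
  22 → side 2 (new)  [load 22/33]
  21 → side 3 (new)  [load 21/33]
  11 → side 2  [load 33/33]
  11 → side 3  [load 32/33]
  11 → side 4 (new)  [load 11/33]
  8 → side 1  [load 31/33]
  7 → side 4  [load 18/33]
  7 → side 4  [load 25/33]
  6 → side 4  [load 31/33]
  5 → side 5 (new)  [load 5/33]
5 tape sides opened.

5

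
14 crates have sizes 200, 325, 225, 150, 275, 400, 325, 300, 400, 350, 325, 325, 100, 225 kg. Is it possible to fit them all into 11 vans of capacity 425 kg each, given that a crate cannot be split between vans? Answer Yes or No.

A valid assignment using 11 vans:
  van 1: 400 = 400
  van 2: 400 = 400
  van 3: 350 = 350
  van 4: 325 + 100 = 425
  van 5: 325 = 325
  van 6: 325 = 325
  van 7: 325 = 325
  van 8: 300 = 300
  van 9: 275 + 150 = 425
  van 10: 225 + 200 = 425
  van 11: 225 = 225
Every load is within 425 kg, so 11 vans suffice.

Yes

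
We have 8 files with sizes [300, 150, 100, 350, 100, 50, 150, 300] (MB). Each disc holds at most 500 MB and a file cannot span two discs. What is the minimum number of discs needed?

3

Total = 350 + 300 + 300 + 150 + 150 + 100 + 100 + 50 = 1500 MB.
Lower bound: ⌈1500/500⌉ = 3 discs.
A packing using 3 discs:
  disc 1: 350 + 150 = 500
  disc 2: 300 + 150 + 50 = 500
  disc 3: 300 + 100 + 100 = 500
This matches the lower bound, so 3 is optimal.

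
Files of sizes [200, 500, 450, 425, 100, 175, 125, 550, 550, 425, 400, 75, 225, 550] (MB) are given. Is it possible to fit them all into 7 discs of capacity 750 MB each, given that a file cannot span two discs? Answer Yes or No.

No

Total = 4750 MB; ⌈4750/750⌉ = 7.
8 files each exceed half the capacity and cannot share a disc, forcing at least 8 discs.
At least 8 discs are required, but only 7 are allowed.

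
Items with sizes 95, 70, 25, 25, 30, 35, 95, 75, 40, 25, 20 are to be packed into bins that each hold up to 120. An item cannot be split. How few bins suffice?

Total = 95 + 95 + 75 + 70 + 40 + 35 + 30 + 25 + 25 + 25 + 20 = 535.
Lower bound: ⌈535/120⌉ = 5 bins.
A packing using 5 bins:
  bin 1: 95 + 25 = 120
  bin 2: 95 + 25 = 120
  bin 3: 75 + 40 = 115
  bin 4: 70 + 35 = 105
  bin 5: 30 + 25 + 20 = 75
This matches the lower bound, so 5 is optimal.

5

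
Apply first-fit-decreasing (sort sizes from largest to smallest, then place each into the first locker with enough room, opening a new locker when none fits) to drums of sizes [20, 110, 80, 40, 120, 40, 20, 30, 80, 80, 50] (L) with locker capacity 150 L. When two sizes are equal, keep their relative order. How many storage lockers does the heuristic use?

Sorted descending: 120, 110, 80, 80, 80, 50, 40, 40, 30, 20, 20.
  120 → locker 1 (new)  [load 120/150]
  110 → locker 2 (new)  [load 110/150]
  80 → locker 3 (new)  [load 80/150]
  80 → locker 4 (new)  [load 80/150]
  80 → locker 5 (new)  [load 80/150]
  50 → locker 3  [load 130/150]
  40 → locker 2  [load 150/150]
  40 → locker 4  [load 120/150]
  30 → locker 1  [load 150/150]
  20 → locker 3  [load 150/150]
  20 → locker 4  [load 140/150]
5 storage lockers opened.

5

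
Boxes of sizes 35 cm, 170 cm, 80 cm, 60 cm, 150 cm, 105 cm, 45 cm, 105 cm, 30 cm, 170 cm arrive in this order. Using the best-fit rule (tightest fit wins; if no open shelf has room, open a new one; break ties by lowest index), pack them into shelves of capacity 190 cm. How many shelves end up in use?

  35 → shelf 1 (new)  [load 35/190]
  170 → shelf 2 (new)  [load 170/190]
  80 → shelf 1  [load 115/190]
  60 → shelf 1  [load 175/190]
  150 → shelf 3 (new)  [load 150/190]
  105 → shelf 4 (new)  [load 105/190]
  45 → shelf 4  [load 150/190]
  105 → shelf 5 (new)  [load 105/190]
  30 → shelf 3  [load 180/190]
  170 → shelf 6 (new)  [load 170/190]
6 shelves opened.

6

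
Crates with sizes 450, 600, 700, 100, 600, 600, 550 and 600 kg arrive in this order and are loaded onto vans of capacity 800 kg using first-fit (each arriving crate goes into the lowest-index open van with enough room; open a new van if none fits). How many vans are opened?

  450 → van 1 (new)  [load 450/800]
  600 → van 2 (new)  [load 600/800]
  700 → van 3 (new)  [load 700/800]
  100 → van 1  [load 550/800]
  600 → van 4 (new)  [load 600/800]
  600 → van 5 (new)  [load 600/800]
  550 → van 6 (new)  [load 550/800]
  600 → van 7 (new)  [load 600/800]
7 vans opened.

7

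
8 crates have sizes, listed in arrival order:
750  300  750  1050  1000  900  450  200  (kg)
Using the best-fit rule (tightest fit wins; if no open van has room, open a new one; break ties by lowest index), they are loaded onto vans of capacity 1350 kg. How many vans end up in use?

5

  750 → van 1 (new)  [load 750/1350]
  300 → van 1  [load 1050/1350]
  750 → van 2 (new)  [load 750/1350]
  1050 → van 3 (new)  [load 1050/1350]
  1000 → van 4 (new)  [load 1000/1350]
  900 → van 5 (new)  [load 900/1350]
  450 → van 5  [load 1350/1350]
  200 → van 1  [load 1250/1350]
5 vans opened.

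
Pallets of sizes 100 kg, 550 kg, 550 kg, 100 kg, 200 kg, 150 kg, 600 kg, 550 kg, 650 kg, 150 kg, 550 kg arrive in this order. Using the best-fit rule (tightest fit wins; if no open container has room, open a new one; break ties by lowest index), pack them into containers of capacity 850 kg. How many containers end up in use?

  100 → container 1 (new)  [load 100/850]
  550 → container 1  [load 650/850]
  550 → container 2 (new)  [load 550/850]
  100 → container 1  [load 750/850]
  200 → container 2  [load 750/850]
  150 → container 3 (new)  [load 150/850]
  600 → container 3  [load 750/850]
  550 → container 4 (new)  [load 550/850]
  650 → container 5 (new)  [load 650/850]
  150 → container 5  [load 800/850]
  550 → container 6 (new)  [load 550/850]
6 containers opened.

6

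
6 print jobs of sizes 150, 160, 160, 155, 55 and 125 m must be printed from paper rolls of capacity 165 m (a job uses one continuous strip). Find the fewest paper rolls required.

Total = 160 + 160 + 155 + 150 + 125 + 55 = 805 m.
Lower bound: ⌈805/165⌉ = 5 paper rolls.
A packing using 6 paper rolls:
  roll 1: 160 = 160
  roll 2: 160 = 160
  roll 3: 155 = 155
  roll 4: 150 = 150
  roll 5: 125 = 125
  roll 6: 55 = 55
No arrangement into 5 paper rolls stays within capacity, so 6 is optimal.

6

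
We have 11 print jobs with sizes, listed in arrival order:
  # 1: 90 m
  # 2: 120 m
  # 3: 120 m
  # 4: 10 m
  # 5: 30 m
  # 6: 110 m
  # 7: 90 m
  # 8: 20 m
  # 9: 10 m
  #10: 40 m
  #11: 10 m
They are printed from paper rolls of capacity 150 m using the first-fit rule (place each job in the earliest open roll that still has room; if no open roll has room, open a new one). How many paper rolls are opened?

  90 → roll 1 (new)  [load 90/150]
  120 → roll 2 (new)  [load 120/150]
  120 → roll 3 (new)  [load 120/150]
  10 → roll 1  [load 100/150]
  30 → roll 1  [load 130/150]
  110 → roll 4 (new)  [load 110/150]
  90 → roll 5 (new)  [load 90/150]
  20 → roll 1  [load 150/150]
  10 → roll 2  [load 130/150]
  40 → roll 4  [load 150/150]
  10 → roll 2  [load 140/150]
5 paper rolls opened.

5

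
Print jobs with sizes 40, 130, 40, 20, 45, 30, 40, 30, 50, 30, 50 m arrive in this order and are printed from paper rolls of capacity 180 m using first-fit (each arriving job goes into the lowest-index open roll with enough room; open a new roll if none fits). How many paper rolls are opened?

  40 → roll 1 (new)  [load 40/180]
  130 → roll 1  [load 170/180]
  40 → roll 2 (new)  [load 40/180]
  20 → roll 2  [load 60/180]
  45 → roll 2  [load 105/180]
  30 → roll 2  [load 135/180]
  40 → roll 2  [load 175/180]
  30 → roll 3 (new)  [load 30/180]
  50 → roll 3  [load 80/180]
  30 → roll 3  [load 110/180]
  50 → roll 3  [load 160/180]
3 paper rolls opened.

3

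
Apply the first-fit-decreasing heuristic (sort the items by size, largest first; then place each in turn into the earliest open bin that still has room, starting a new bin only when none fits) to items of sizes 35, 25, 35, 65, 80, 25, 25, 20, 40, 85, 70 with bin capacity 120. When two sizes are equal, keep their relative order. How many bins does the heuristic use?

Sorted descending: 85, 80, 70, 65, 40, 35, 35, 25, 25, 25, 20.
  85 → bin 1 (new)  [load 85/120]
  80 → bin 2 (new)  [load 80/120]
  70 → bin 3 (new)  [load 70/120]
  65 → bin 4 (new)  [load 65/120]
  40 → bin 2  [load 120/120]
  35 → bin 1  [load 120/120]
  35 → bin 3  [load 105/120]
  25 → bin 4  [load 90/120]
  25 → bin 4  [load 115/120]
  25 → bin 5 (new)  [load 25/120]
  20 → bin 5  [load 45/120]
5 bins opened.

5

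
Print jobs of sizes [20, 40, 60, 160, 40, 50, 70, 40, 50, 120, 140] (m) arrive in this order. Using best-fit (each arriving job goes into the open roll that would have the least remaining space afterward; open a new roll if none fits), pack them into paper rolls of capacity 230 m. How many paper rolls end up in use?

  20 → roll 1 (new)  [load 20/230]
  40 → roll 1  [load 60/230]
  60 → roll 1  [load 120/230]
  160 → roll 2 (new)  [load 160/230]
  40 → roll 2  [load 200/230]
  50 → roll 1  [load 170/230]
  70 → roll 3 (new)  [load 70/230]
  40 → roll 1  [load 210/230]
  50 → roll 3  [load 120/230]
  120 → roll 4 (new)  [load 120/230]
  140 → roll 5 (new)  [load 140/230]
5 paper rolls opened.

5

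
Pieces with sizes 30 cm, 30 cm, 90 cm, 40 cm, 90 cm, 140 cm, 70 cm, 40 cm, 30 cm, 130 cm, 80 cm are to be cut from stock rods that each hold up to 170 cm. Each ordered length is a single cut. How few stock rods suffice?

Total = 140 + 130 + 90 + 90 + 80 + 70 + 40 + 40 + 30 + 30 + 30 = 770 cm.
Lower bound: ⌈770/170⌉ = 5 stock rods.
A packing using 5 stock rods:
  stock rod 1: 140 + 30 = 170
  stock rod 2: 130 + 40 = 170
  stock rod 3: 90 + 80 = 170
  stock rod 4: 90 + 70 = 160
  stock rod 5: 40 + 30 + 30 = 100
This matches the lower bound, so 5 is optimal.

5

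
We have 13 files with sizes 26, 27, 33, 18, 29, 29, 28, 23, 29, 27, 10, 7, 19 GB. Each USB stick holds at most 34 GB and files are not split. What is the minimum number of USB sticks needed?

11

Total = 33 + 29 + 29 + 29 + 28 + 27 + 27 + 26 + 23 + 19 + 18 + 10 + 7 = 305 GB.
Lower bound: ⌈305/34⌉ = 9 USB sticks.
Also, 11 files each exceed 17 GB, and no two of those can share a USB stick, so at least 11 USB sticks are needed.
A packing using 11 USB sticks:
  USB stick 1: 33 = 33
  USB stick 2: 29 = 29
  USB stick 3: 29 = 29
  USB stick 4: 29 = 29
  USB stick 5: 28 = 28
  USB stick 6: 27 + 7 = 34
  USB stick 7: 27 = 27
  USB stick 8: 26 = 26
  USB stick 9: 23 + 10 = 33
  USB stick 10: 19 = 19
  USB stick 11: 18 = 18
This matches the lower bound, so 11 is optimal.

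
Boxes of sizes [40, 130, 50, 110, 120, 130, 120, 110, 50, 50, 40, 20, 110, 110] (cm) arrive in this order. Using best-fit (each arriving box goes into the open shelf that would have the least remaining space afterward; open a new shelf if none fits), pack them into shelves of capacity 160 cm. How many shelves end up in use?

  40 → shelf 1 (new)  [load 40/160]
  130 → shelf 2 (new)  [load 130/160]
  50 → shelf 1  [load 90/160]
  110 → shelf 3 (new)  [load 110/160]
  120 → shelf 4 (new)  [load 120/160]
  130 → shelf 5 (new)  [load 130/160]
  120 → shelf 6 (new)  [load 120/160]
  110 → shelf 7 (new)  [load 110/160]
  50 → shelf 3  [load 160/160]
  50 → shelf 7  [load 160/160]
  40 → shelf 4  [load 160/160]
  20 → shelf 2  [load 150/160]
  110 → shelf 8 (new)  [load 110/160]
  110 → shelf 9 (new)  [load 110/160]
9 shelves opened.

9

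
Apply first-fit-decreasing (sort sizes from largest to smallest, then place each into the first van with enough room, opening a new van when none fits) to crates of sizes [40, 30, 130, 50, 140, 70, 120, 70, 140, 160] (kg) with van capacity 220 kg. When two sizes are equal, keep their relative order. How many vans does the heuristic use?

Sorted descending: 160, 140, 140, 130, 120, 70, 70, 50, 40, 30.
  160 → van 1 (new)  [load 160/220]
  140 → van 2 (new)  [load 140/220]
  140 → van 3 (new)  [load 140/220]
  130 → van 4 (new)  [load 130/220]
  120 → van 5 (new)  [load 120/220]
  70 → van 2  [load 210/220]
  70 → van 3  [load 210/220]
  50 → van 1  [load 210/220]
  40 → van 4  [load 170/220]
  30 → van 4  [load 200/220]
5 vans opened.

5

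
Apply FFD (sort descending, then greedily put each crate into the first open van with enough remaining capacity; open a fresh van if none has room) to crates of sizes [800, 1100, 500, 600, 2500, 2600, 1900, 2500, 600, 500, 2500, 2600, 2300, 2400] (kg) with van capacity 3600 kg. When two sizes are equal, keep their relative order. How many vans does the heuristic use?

8

Sorted descending: 2600, 2600, 2500, 2500, 2500, 2400, 2300, 1900, 1100, 800, 600, 600, 500, 500.
  2600 → van 1 (new)  [load 2600/3600]
  2600 → van 2 (new)  [load 2600/3600]
  2500 → van 3 (new)  [load 2500/3600]
  2500 → van 4 (new)  [load 2500/3600]
  2500 → van 5 (new)  [load 2500/3600]
  2400 → van 6 (new)  [load 2400/3600]
  2300 → van 7 (new)  [load 2300/3600]
  1900 → van 8 (new)  [load 1900/3600]
  1100 → van 3  [load 3600/3600]
  800 → van 1  [load 3400/3600]
  600 → van 2  [load 3200/3600]
  600 → van 4  [load 3100/3600]
  500 → van 4  [load 3600/3600]
  500 → van 5  [load 3000/3600]
8 vans opened.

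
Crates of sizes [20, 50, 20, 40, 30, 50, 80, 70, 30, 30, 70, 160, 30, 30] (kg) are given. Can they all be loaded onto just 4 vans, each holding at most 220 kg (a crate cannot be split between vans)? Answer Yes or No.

A valid assignment using 4 vans:
  van 1: 160 + 50 = 210
  van 2: 80 + 70 + 70 = 220
  van 3: 50 + 40 + 30 + 30 + 30 + 30 = 210
  van 4: 30 + 20 + 20 = 70
Every load is within 220 kg, so 4 vans suffice.

Yes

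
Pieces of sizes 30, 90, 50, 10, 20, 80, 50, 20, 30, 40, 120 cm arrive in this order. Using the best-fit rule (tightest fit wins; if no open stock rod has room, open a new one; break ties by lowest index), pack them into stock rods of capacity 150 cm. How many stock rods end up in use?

4

  30 → stock rod 1 (new)  [load 30/150]
  90 → stock rod 1  [load 120/150]
  50 → stock rod 2 (new)  [load 50/150]
  10 → stock rod 1  [load 130/150]
  20 → stock rod 1  [load 150/150]
  80 → stock rod 2  [load 130/150]
  50 → stock rod 3 (new)  [load 50/150]
  20 → stock rod 2  [load 150/150]
  30 → stock rod 3  [load 80/150]
  40 → stock rod 3  [load 120/150]
  120 → stock rod 4 (new)  [load 120/150]
4 stock rods opened.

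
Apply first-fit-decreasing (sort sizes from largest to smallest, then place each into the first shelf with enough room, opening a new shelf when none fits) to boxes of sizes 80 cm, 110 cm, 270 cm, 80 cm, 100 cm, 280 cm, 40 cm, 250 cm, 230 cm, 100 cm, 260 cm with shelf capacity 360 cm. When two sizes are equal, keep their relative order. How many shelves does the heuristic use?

6

Sorted descending: 280, 270, 260, 250, 230, 110, 100, 100, 80, 80, 40.
  280 → shelf 1 (new)  [load 280/360]
  270 → shelf 2 (new)  [load 270/360]
  260 → shelf 3 (new)  [load 260/360]
  250 → shelf 4 (new)  [load 250/360]
  230 → shelf 5 (new)  [load 230/360]
  110 → shelf 4  [load 360/360]
  100 → shelf 3  [load 360/360]
  100 → shelf 5  [load 330/360]
  80 → shelf 1  [load 360/360]
  80 → shelf 2  [load 350/360]
  40 → shelf 6 (new)  [load 40/360]
6 shelves opened.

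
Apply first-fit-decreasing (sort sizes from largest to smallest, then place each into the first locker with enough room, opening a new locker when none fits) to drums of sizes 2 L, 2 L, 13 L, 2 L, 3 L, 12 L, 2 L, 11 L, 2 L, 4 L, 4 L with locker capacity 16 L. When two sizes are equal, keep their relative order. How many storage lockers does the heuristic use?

Sorted descending: 13, 12, 11, 4, 4, 3, 2, 2, 2, 2, 2.
  13 → locker 1 (new)  [load 13/16]
  12 → locker 2 (new)  [load 12/16]
  11 → locker 3 (new)  [load 11/16]
  4 → locker 2  [load 16/16]
  4 → locker 3  [load 15/16]
  3 → locker 1  [load 16/16]
  2 → locker 4 (new)  [load 2/16]
  2 → locker 4  [load 4/16]
  2 → locker 4  [load 6/16]
  2 → locker 4  [load 8/16]
  2 → locker 4  [load 10/16]
4 storage lockers opened.

4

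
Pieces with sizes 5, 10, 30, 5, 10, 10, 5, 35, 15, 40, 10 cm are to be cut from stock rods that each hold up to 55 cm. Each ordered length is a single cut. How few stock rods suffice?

Total = 40 + 35 + 30 + 15 + 10 + 10 + 10 + 10 + 5 + 5 + 5 = 175 cm.
Lower bound: ⌈175/55⌉ = 4 stock rods.
A packing using 4 stock rods:
  stock rod 1: 40 + 15 = 55
  stock rod 2: 35 + 10 + 10 = 55
  stock rod 3: 30 + 10 + 10 + 5 = 55
  stock rod 4: 5 + 5 = 10
This matches the lower bound, so 4 is optimal.

4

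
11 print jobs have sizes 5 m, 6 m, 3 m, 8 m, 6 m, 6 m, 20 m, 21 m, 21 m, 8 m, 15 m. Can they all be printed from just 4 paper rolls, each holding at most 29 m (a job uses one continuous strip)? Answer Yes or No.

Total = 119 m; ⌈119/29⌉ = 5.
At least 5 paper rolls are required, but only 4 are allowed.

No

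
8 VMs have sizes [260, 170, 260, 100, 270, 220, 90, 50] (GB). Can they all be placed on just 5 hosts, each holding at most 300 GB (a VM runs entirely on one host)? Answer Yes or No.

Total = 1420 GB; ⌈1420/300⌉ = 5.
The bound of 5 does not rule out 5, but exhaustive search shows no assignment into 5 hosts of capacity 300 GB exists — the minimum is 6.

No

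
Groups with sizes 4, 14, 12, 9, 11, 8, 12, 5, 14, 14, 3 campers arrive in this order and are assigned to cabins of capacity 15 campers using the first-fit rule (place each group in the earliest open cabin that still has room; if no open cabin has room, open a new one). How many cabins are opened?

8

  4 → cabin 1 (new)  [load 4/15]
  14 → cabin 2 (new)  [load 14/15]
  12 → cabin 3 (new)  [load 12/15]
  9 → cabin 1  [load 13/15]
  11 → cabin 4 (new)  [load 11/15]
  8 → cabin 5 (new)  [load 8/15]
  12 → cabin 6 (new)  [load 12/15]
  5 → cabin 5  [load 13/15]
  14 → cabin 7 (new)  [load 14/15]
  14 → cabin 8 (new)  [load 14/15]
  3 → cabin 3  [load 15/15]
8 cabins opened.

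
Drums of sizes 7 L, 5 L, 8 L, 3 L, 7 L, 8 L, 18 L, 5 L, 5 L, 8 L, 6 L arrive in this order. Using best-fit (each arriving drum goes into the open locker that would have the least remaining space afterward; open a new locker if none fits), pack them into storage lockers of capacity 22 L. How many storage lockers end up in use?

5

  7 → locker 1 (new)  [load 7/22]
  5 → locker 1  [load 12/22]
  8 → locker 1  [load 20/22]
  3 → locker 2 (new)  [load 3/22]
  7 → locker 2  [load 10/22]
  8 → locker 2  [load 18/22]
  18 → locker 3 (new)  [load 18/22]
  5 → locker 4 (new)  [load 5/22]
  5 → locker 4  [load 10/22]
  8 → locker 4  [load 18/22]
  6 → locker 5 (new)  [load 6/22]
5 storage lockers opened.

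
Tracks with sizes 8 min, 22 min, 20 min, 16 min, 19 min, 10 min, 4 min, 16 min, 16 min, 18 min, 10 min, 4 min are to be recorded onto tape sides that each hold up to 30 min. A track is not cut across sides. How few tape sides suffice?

7

Total = 22 + 20 + 19 + 18 + 16 + 16 + 16 + 10 + 10 + 8 + 4 + 4 = 163 min.
Lower bound: ⌈163/30⌉ = 6 tape sides.
Also, 7 tracks each exceed 15 min, and no two of those can share a side, so at least 7 tape sides are needed.
A packing using 7 tape sides:
  side 1: 22 + 8 = 30
  side 2: 20 + 10 = 30
  side 3: 19 + 10 = 29
  side 4: 18 + 4 + 4 = 26
  side 5: 16 = 16
  side 6: 16 = 16
  side 7: 16 = 16
This matches the lower bound, so 7 is optimal.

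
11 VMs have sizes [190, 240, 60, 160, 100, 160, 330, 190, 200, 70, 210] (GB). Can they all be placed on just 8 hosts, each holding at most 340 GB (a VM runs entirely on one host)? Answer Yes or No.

Yes

A valid assignment using 7 hosts:
  host 1: 330 = 330
  host 2: 240 + 100 = 340
  host 3: 210 + 70 + 60 = 340
  host 4: 200 = 200
  host 5: 190 = 190
  host 6: 190 = 190
  host 7: 160 + 160 = 320
That uses only 7 ≤ 8, so 8 hosts are enough.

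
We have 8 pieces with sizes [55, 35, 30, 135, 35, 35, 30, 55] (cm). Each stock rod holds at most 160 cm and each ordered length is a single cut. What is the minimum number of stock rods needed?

3

Total = 135 + 55 + 55 + 35 + 35 + 35 + 30 + 30 = 410 cm.
Lower bound: ⌈410/160⌉ = 3 stock rods.
A packing using 3 stock rods:
  stock rod 1: 135 = 135
  stock rod 2: 55 + 55 + 35 = 145
  stock rod 3: 35 + 35 + 30 + 30 = 130
This matches the lower bound, so 3 is optimal.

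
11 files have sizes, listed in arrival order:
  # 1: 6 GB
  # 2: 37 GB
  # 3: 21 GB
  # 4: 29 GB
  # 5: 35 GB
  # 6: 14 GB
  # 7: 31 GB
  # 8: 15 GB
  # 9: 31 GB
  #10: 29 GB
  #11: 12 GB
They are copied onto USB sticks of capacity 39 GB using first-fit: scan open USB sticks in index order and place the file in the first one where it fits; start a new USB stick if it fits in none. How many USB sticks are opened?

8

  6 → USB stick 1 (new)  [load 6/39]
  37 → USB stick 2 (new)  [load 37/39]
  21 → USB stick 1  [load 27/39]
  29 → USB stick 3 (new)  [load 29/39]
  35 → USB stick 4 (new)  [load 35/39]
  14 → USB stick 5 (new)  [load 14/39]
  31 → USB stick 6 (new)  [load 31/39]
  15 → USB stick 5  [load 29/39]
  31 → USB stick 7 (new)  [load 31/39]
  29 → USB stick 8 (new)  [load 29/39]
  12 → USB stick 1  [load 39/39]
8 USB sticks opened.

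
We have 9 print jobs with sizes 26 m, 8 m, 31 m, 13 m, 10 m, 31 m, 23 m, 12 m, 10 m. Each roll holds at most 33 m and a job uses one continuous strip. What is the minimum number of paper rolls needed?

Total = 31 + 31 + 26 + 23 + 13 + 12 + 10 + 10 + 8 = 164 m.
Lower bound: ⌈164/33⌉ = 5 paper rolls.
A packing using 6 paper rolls:
  roll 1: 31 = 31
  roll 2: 31 = 31
  roll 3: 26 = 26
  roll 4: 23 + 10 = 33
  roll 5: 13 + 12 + 8 = 33
  roll 6: 10 = 10
No arrangement into 5 paper rolls stays within capacity, so 6 is optimal.

6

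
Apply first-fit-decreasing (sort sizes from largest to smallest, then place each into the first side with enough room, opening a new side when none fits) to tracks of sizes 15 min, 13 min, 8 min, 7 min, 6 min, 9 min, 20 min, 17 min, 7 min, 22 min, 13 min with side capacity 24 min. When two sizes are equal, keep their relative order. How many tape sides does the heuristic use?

Sorted descending: 22, 20, 17, 15, 13, 13, 9, 8, 7, 7, 6.
  22 → side 1 (new)  [load 22/24]
  20 → side 2 (new)  [load 20/24]
  17 → side 3 (new)  [load 17/24]
  15 → side 4 (new)  [load 15/24]
  13 → side 5 (new)  [load 13/24]
  13 → side 6 (new)  [load 13/24]
  9 → side 4  [load 24/24]
  8 → side 5  [load 21/24]
  7 → side 3  [load 24/24]
  7 → side 6  [load 20/24]
  6 → side 7 (new)  [load 6/24]
7 tape sides opened.

7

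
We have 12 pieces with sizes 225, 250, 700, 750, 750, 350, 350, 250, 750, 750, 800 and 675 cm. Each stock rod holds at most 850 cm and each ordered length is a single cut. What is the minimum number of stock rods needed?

Total = 800 + 750 + 750 + 750 + 750 + 700 + 675 + 350 + 350 + 250 + 250 + 225 = 6600 cm.
Lower bound: ⌈6600/850⌉ = 8 stock rods.
A packing using 9 stock rods:
  stock rod 1: 800 = 800
  stock rod 2: 750 = 750
  stock rod 3: 750 = 750
  stock rod 4: 750 = 750
  stock rod 5: 750 = 750
  stock rod 6: 700 = 700
  stock rod 7: 675 = 675
  stock rod 8: 350 + 350 = 700
  stock rod 9: 250 + 250 + 225 = 725
No arrangement into 8 stock rods stays within capacity, so 9 is optimal.

9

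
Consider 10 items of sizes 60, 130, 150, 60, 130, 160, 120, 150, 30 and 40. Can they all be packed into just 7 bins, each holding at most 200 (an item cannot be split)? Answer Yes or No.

Yes

A valid assignment using 6 bins:
  bin 1: 160 + 40 = 200
  bin 2: 150 + 30 = 180
  bin 3: 150 = 150
  bin 4: 130 + 60 = 190
  bin 5: 130 + 60 = 190
  bin 6: 120 = 120
That uses only 6 ≤ 7, so 7 bins are enough.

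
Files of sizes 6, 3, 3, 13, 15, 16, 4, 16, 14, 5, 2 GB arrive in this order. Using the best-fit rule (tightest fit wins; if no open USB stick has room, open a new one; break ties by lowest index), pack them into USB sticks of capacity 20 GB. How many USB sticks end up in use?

  6 → USB stick 1 (new)  [load 6/20]
  3 → USB stick 1  [load 9/20]
  3 → USB stick 1  [load 12/20]
  13 → USB stick 2 (new)  [load 13/20]
  15 → USB stick 3 (new)  [load 15/20]
  16 → USB stick 4 (new)  [load 16/20]
  4 → USB stick 4  [load 20/20]
  16 → USB stick 5 (new)  [load 16/20]
  14 → USB stick 6 (new)  [load 14/20]
  5 → USB stick 3  [load 20/20]
  2 → USB stick 5  [load 18/20]
6 USB sticks opened.

6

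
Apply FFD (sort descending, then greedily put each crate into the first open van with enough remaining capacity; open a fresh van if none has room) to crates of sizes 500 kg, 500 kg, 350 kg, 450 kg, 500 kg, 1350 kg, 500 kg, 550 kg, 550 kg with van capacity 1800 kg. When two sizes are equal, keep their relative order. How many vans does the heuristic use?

4

Sorted descending: 1350, 550, 550, 500, 500, 500, 500, 450, 350.
  1350 → van 1 (new)  [load 1350/1800]
  550 → van 2 (new)  [load 550/1800]
  550 → van 2  [load 1100/1800]
  500 → van 2  [load 1600/1800]
  500 → van 3 (new)  [load 500/1800]
  500 → van 3  [load 1000/1800]
  500 → van 3  [load 1500/1800]
  450 → van 1  [load 1800/1800]
  350 → van 4 (new)  [load 350/1800]
4 vans opened.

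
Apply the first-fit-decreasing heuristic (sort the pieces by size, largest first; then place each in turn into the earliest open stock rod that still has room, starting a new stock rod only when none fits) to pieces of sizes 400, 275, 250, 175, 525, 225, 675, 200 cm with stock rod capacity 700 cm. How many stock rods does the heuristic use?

Sorted descending: 675, 525, 400, 275, 250, 225, 200, 175.
  675 → stock rod 1 (new)  [load 675/700]
  525 → stock rod 2 (new)  [load 525/700]
  400 → stock rod 3 (new)  [load 400/700]
  275 → stock rod 3  [load 675/700]
  250 → stock rod 4 (new)  [load 250/700]
  225 → stock rod 4  [load 475/700]
  200 → stock rod 4  [load 675/700]
  175 → stock rod 2  [load 700/700]
4 stock rods opened.

4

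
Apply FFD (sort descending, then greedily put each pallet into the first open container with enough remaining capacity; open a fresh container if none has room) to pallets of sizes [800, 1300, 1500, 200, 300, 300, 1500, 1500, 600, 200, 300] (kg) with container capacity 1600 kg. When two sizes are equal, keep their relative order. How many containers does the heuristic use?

Sorted descending: 1500, 1500, 1500, 1300, 800, 600, 300, 300, 300, 200, 200.
  1500 → container 1 (new)  [load 1500/1600]
  1500 → container 2 (new)  [load 1500/1600]
  1500 → container 3 (new)  [load 1500/1600]
  1300 → container 4 (new)  [load 1300/1600]
  800 → container 5 (new)  [load 800/1600]
  600 → container 5  [load 1400/1600]
  300 → container 4  [load 1600/1600]
  300 → container 6 (new)  [load 300/1600]
  300 → container 6  [load 600/1600]
  200 → container 5  [load 1600/1600]
  200 → container 6  [load 800/1600]
6 containers opened.

6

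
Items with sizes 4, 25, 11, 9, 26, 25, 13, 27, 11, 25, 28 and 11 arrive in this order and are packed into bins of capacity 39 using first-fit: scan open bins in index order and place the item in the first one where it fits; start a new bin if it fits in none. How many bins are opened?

  4 → bin 1 (new)  [load 4/39]
  25 → bin 1  [load 29/39]
  11 → bin 2 (new)  [load 11/39]
  9 → bin 1  [load 38/39]
  26 → bin 2  [load 37/39]
  25 → bin 3 (new)  [load 25/39]
  13 → bin 3  [load 38/39]
  27 → bin 4 (new)  [load 27/39]
  11 → bin 4  [load 38/39]
  25 → bin 5 (new)  [load 25/39]
  28 → bin 6 (new)  [load 28/39]
  11 → bin 5  [load 36/39]
6 bins opened.

6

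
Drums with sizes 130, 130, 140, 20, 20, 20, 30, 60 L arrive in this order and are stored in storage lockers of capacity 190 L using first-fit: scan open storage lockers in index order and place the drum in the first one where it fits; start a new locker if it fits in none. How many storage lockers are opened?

4

  130 → locker 1 (new)  [load 130/190]
  130 → locker 2 (new)  [load 130/190]
  140 → locker 3 (new)  [load 140/190]
  20 → locker 1  [load 150/190]
  20 → locker 1  [load 170/190]
  20 → locker 1  [load 190/190]
  30 → locker 2  [load 160/190]
  60 → locker 4 (new)  [load 60/190]
4 storage lockers opened.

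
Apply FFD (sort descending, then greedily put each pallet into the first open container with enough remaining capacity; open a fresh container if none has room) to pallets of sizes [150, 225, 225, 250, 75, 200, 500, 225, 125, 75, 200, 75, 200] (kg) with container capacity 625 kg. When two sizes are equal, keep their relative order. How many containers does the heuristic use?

5

Sorted descending: 500, 250, 225, 225, 225, 200, 200, 200, 150, 125, 75, 75, 75.
  500 → container 1 (new)  [load 500/625]
  250 → container 2 (new)  [load 250/625]
  225 → container 2  [load 475/625]
  225 → container 3 (new)  [load 225/625]
  225 → container 3  [load 450/625]
  200 → container 4 (new)  [load 200/625]
  200 → container 4  [load 400/625]
  200 → container 4  [load 600/625]
  150 → container 2  [load 625/625]
  125 → container 1  [load 625/625]
  75 → container 3  [load 525/625]
  75 → container 3  [load 600/625]
  75 → container 5 (new)  [load 75/625]
5 containers opened.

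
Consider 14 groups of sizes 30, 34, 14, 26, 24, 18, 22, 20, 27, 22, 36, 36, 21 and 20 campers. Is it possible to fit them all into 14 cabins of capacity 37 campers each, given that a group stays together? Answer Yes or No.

A valid assignment using 13 cabins:
  cabin 1: 36 = 36
  cabin 2: 36 = 36
  cabin 3: 34 = 34
  cabin 4: 30 = 30
  cabin 5: 27 = 27
  cabin 6: 26 = 26
  cabin 7: 24 = 24
  cabin 8: 22 + 14 = 36
  cabin 9: 22 = 22
  cabin 10: 21 = 21
  cabin 11: 20 = 20
  cabin 12: 20 = 20
  cabin 13: 18 = 18
That uses only 13 ≤ 14, so 14 cabins are enough.

Yes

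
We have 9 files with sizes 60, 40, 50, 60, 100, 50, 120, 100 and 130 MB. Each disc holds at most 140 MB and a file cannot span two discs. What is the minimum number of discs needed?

6

Total = 130 + 120 + 100 + 100 + 60 + 60 + 50 + 50 + 40 = 710 MB.
Lower bound: ⌈710/140⌉ = 6 discs.
A packing using 6 discs:
  disc 1: 130 = 130
  disc 2: 120 = 120
  disc 3: 100 + 40 = 140
  disc 4: 100 = 100
  disc 5: 60 + 60 = 120
  disc 6: 50 + 50 = 100
This matches the lower bound, so 6 is optimal.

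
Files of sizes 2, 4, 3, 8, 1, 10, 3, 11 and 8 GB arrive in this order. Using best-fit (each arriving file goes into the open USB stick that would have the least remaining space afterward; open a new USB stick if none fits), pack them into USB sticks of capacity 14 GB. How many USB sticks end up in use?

5

  2 → USB stick 1 (new)  [load 2/14]
  4 → USB stick 1  [load 6/14]
  3 → USB stick 1  [load 9/14]
  8 → USB stick 2 (new)  [load 8/14]
  1 → USB stick 1  [load 10/14]
  10 → USB stick 3 (new)  [load 10/14]
  3 → USB stick 1  [load 13/14]
  11 → USB stick 4 (new)  [load 11/14]
  8 → USB stick 5 (new)  [load 8/14]
5 USB sticks opened.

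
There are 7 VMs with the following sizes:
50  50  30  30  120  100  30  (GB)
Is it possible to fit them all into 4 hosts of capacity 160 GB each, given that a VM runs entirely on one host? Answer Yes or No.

A valid assignment using 3 hosts:
  host 1: 120 + 30 = 150
  host 2: 100 + 50 = 150
  host 3: 50 + 30 + 30 = 110
That uses only 3 ≤ 4, so 4 hosts are enough.

Yes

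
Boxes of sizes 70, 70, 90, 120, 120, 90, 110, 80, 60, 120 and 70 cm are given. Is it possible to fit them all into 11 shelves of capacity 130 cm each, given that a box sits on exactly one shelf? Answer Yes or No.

Yes

A valid assignment using 10 shelves:
  shelf 1: 120 = 120
  shelf 2: 120 = 120
  shelf 3: 120 = 120
  shelf 4: 110 = 110
  shelf 5: 90 = 90
  shelf 6: 90 = 90
  shelf 7: 80 = 80
  shelf 8: 70 + 60 = 130
  shelf 9: 70 = 70
  shelf 10: 70 = 70
That uses only 10 ≤ 11, so 11 shelves are enough.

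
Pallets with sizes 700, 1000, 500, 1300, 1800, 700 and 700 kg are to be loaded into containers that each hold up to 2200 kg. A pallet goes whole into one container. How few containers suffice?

Total = 1800 + 1300 + 1000 + 700 + 700 + 700 + 500 = 6700 kg.
Lower bound: ⌈6700/2200⌉ = 4 containers.
A packing using 4 containers:
  container 1: 1800 = 1800
  container 2: 1300 + 700 = 2000
  container 3: 1000 + 700 + 500 = 2200
  container 4: 700 = 700
This matches the lower bound, so 4 is optimal.

4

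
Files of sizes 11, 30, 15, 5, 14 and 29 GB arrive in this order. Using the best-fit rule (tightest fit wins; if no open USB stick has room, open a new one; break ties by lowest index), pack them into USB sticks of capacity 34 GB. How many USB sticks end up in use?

4

  11 → USB stick 1 (new)  [load 11/34]
  30 → USB stick 2 (new)  [load 30/34]
  15 → USB stick 1  [load 26/34]
  5 → USB stick 1  [load 31/34]
  14 → USB stick 3 (new)  [load 14/34]
  29 → USB stick 4 (new)  [load 29/34]
4 USB sticks opened.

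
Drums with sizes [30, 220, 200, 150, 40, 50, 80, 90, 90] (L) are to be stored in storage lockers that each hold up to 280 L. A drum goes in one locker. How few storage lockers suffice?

Total = 220 + 200 + 150 + 90 + 90 + 80 + 50 + 40 + 30 = 950 L.
Lower bound: ⌈950/280⌉ = 4 storage lockers.
A packing using 4 storage lockers:
  locker 1: 220 + 50 = 270
  locker 2: 200 + 80 = 280
  locker 3: 150 + 90 + 40 = 280
  locker 4: 90 + 30 = 120
This matches the lower bound, so 4 is optimal.

4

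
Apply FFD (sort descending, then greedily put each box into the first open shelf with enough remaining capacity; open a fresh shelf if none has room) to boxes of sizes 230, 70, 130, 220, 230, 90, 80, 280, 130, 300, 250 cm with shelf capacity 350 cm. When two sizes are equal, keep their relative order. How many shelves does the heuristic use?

7

Sorted descending: 300, 280, 250, 230, 230, 220, 130, 130, 90, 80, 70.
  300 → shelf 1 (new)  [load 300/350]
  280 → shelf 2 (new)  [load 280/350]
  250 → shelf 3 (new)  [load 250/350]
  230 → shelf 4 (new)  [load 230/350]
  230 → shelf 5 (new)  [load 230/350]
  220 → shelf 6 (new)  [load 220/350]
  130 → shelf 6  [load 350/350]
  130 → shelf 7 (new)  [load 130/350]
  90 → shelf 3  [load 340/350]
  80 → shelf 4  [load 310/350]
  70 → shelf 2  [load 350/350]
7 shelves opened.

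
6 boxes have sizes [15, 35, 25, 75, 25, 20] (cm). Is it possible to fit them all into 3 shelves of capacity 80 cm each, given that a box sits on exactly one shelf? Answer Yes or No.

Yes

A valid assignment using 3 shelves:
  shelf 1: 75 = 75
  shelf 2: 35 + 25 + 20 = 80
  shelf 3: 25 + 15 = 40
Every load is within 80 cm, so 3 shelves suffice.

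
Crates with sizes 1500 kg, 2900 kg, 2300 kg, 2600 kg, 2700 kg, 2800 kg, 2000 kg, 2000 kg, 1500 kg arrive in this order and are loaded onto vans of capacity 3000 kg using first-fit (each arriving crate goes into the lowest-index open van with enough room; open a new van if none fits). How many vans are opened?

  1500 → van 1 (new)  [load 1500/3000]
  2900 → van 2 (new)  [load 2900/3000]
  2300 → van 3 (new)  [load 2300/3000]
  2600 → van 4 (new)  [load 2600/3000]
  2700 → van 5 (new)  [load 2700/3000]
  2800 → van 6 (new)  [load 2800/3000]
  2000 → van 7 (new)  [load 2000/3000]
  2000 → van 8 (new)  [load 2000/3000]
  1500 → van 1  [load 3000/3000]
8 vans opened.

8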